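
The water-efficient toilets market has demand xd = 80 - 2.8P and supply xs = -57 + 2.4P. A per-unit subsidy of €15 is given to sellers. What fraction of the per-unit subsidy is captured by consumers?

Consumer share = 6/13

Pre-subsidy: 80 - 2.8P = -57 + 2.4P gives P* = 685/26, x* = 81/13.
With the subsidy, sellers receive Ps = Pb + 15 for each unit, where Pb is the price buyers pay.
Supply in terms of Pb becomes xs = -57 + 2.4(Pb + 15) = -21 + 2.4Pb. Setting this equal to demand: 80 - 2.8Pb = -21 + 2.4Pb, so Pb = 505/26.
Sellers receive Ps = 505/26 + 15 = 895/26; x' = 80 − 2.8·(505/26) = 333/13.
Buyers' price falls by P* − Pb = 685/26 − 505/26 = 90/13; sellers' price rises by Ps − P* = 895/26 − 685/26 = 105/13.
So consumers capture (90/13)/15 = 6/13 of each unit of subsidy.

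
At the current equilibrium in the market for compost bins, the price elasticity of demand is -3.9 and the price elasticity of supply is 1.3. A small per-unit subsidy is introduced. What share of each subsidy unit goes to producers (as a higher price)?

Producer share = 0.75

For a small subsidy around the equilibrium, the benefit split depends on the relative slopes, which at a point are proportional to the elasticities.
Buyer share = εs/(εs + |εd|) = 1.3/(1.3 + 3.9) = 0.25; seller share = |εd|/(εs + |εd|) = 0.75.
So producers capture 0.75 of the subsidy.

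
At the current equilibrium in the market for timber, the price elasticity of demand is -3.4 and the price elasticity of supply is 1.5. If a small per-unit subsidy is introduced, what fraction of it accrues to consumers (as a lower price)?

For a small subsidy around the equilibrium, the benefit split depends on the relative slopes, which at a point are proportional to the elasticities.
Buyer share = εs/(εs + |εd|) = 1.5/(1.5 + 3.4) = 15/49; seller share = |εd|/(εs + |εd|) = 34/49.

Consumer share = 15/49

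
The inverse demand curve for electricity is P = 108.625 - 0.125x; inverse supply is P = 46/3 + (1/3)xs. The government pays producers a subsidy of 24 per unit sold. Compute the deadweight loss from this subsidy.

Deadweight loss = 6912/11

Pre-subsidy: 108.625 - 0.125x = 46/3 + (1/3)x gives x* = 2239/11 and P* = 915/11.
With the subsidy, sellers receive Ps = Pb + 24 for each unit, where Pb is the price buyers pay.
On the curves, Pb = 108.625 - 0.125x and Ps = 46/3 + (1/3)x; the wedge Ps − Pb = 24 gives 46/3 + (1/3)x − (108.625 - 0.125x) = 24, so x' = 2815/11.
Then Pb = 108.625 − 0.125·(2815/11) = 843/11 and Ps = 46/3 + (1/3)·(2815/11) = 1107/11.
The subsidy expands output by 2815/11 − 2239/11 = 576/11 past the efficient level; on those units the gap between marginal cost and willingness to pay runs from 0 up to 24.
DWL = ½ × 24 × 576/11 = 6912/11.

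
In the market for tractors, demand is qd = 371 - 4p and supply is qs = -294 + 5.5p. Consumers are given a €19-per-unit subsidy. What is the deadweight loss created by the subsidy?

Pre-subsidy: 371 - 4p = -294 + 5.5p gives p* = 70, q* = 91.
With the rebate, buyers effectively pay pb = ps − 19, where ps is the price sellers receive.
Demand in terms of ps becomes qd = 371 − 4(ps − 19) = 447 - 4ps. Setting this equal to supply: 447 - 4ps = -294 + 5.5ps, so ps = 78.
Buyers pay pb = 78 − 19 = 59; q' = -294 + 5.5·78 = 135.
The subsidy expands output by 135 − 91 = 44 past the efficient level; on those units the gap between marginal cost and willingness to pay runs from 0 up to 19.
DWL = ½ × 19 × 44 = 418.

Deadweight loss = €418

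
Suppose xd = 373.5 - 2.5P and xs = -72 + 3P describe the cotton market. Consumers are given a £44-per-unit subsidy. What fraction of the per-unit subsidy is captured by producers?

Pre-subsidy: 373.5 - 2.5P = -72 + 3P gives P* = 81, x* = 171.
With the rebate, buyers effectively pay Pb = Ps − 44, where Ps is the price sellers receive.
Demand in terms of Ps becomes xd = 373.5 − 2.5(Ps − 44) = 483.5 - 2.5Ps. Setting this equal to supply: 483.5 - 2.5Ps = -72 + 3Ps, so Ps = 101.
Buyers pay Pb = 101 − 44 = 57; x' = -72 + 3·101 = 231.
Buyers' price falls by P* − Pb = 81 − 57 = 24; sellers' price rises by Ps − P* = 101 − 81 = 20.
So producers capture 20/44 = 5/11 of each unit of subsidy.

Producer share = 5/11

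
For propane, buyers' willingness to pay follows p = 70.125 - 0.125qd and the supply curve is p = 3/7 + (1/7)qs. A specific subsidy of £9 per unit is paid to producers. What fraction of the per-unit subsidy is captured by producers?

Producer share = 8/15

Pre-subsidy: 70.125 - 0.125q = 3/7 + (1/7)q gives q* = 260.2 and p* = 37.6.
With the subsidy, sellers receive ps = pb + 9 for each unit, where pb is the price buyers pay.
On the curves, pb = 70.125 - 0.125q and ps = 3/7 + (1/7)q; the wedge ps − pb = 9 gives 3/7 + (1/7)q − (70.125 - 0.125q) = 9, so q' = 293.8.
Then pb = 70.125 − 0.125·293.8 = 33.4 and ps = 3/7 + (1/7)·293.8 = 42.4.
Buyers' price falls by p* − pb = 37.6 − 33.4 = 4.2; sellers' price rises by ps − p* = 42.4 − 37.6 = 4.8.
So producers capture 4.8/9 = 8/15 of each unit of subsidy.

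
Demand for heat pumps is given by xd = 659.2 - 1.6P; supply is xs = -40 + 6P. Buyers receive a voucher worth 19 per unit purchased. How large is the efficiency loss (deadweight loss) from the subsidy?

Deadweight loss = 228

Pre-subsidy: 659.2 - 1.6P = -40 + 6P gives P* = 92, x* = 512.
With the rebate, buyers effectively pay Pb = Ps − 19, where Ps is the price sellers receive.
Demand in terms of Ps becomes xd = 659.2 − 1.6(Ps − 19) = 689.6 - 1.6Ps. Setting this equal to supply: 689.6 - 1.6Ps = -40 + 6Ps, so Ps = 96.
Buyers pay Pb = 96 − 19 = 77; x' = -40 + 6·96 = 536.
The subsidy expands output by 536 − 512 = 24 past the efficient level; on those units the gap between marginal cost and willingness to pay runs from 0 up to 19.
DWL = ½ × 19 × 24 = 228.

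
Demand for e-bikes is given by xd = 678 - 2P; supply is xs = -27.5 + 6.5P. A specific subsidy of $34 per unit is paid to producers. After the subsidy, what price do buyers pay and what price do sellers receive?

Buyers pay $57; sellers receive $91

Pre-subsidy: 678 - 2P = -27.5 + 6.5P gives P* = 83, x* = 512.
With the subsidy, sellers receive Ps = Pb + 34 for each unit, where Pb is the price buyers pay.
Supply in terms of Pb becomes xs = -27.5 + 6.5(Pb + 34) = 193.5 + 6.5Pb. Setting this equal to demand: 678 - 2Pb = 193.5 + 6.5Pb, so Pb = 57.
Sellers receive Ps = 57 + 34 = 91; x' = 678 − 2·57 = 564.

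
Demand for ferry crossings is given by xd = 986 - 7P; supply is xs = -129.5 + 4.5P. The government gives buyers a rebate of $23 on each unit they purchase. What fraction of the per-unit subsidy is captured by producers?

Pre-subsidy: 986 - 7P = -129.5 + 4.5P gives P* = 97, x* = 307.
With the rebate, buyers effectively pay Pb = Ps − 23, where Ps is the price sellers receive.
Demand in terms of Ps becomes xd = 986 − 7(Ps − 23) = 1147 - 7Ps. Setting this equal to supply: 1147 - 7Ps = -129.5 + 4.5Ps, so Ps = 111.
Buyers pay Pb = 111 − 23 = 88; x' = -129.5 + 4.5·111 = 370.
Buyers' price falls by P* − Pb = 97 − 88 = 9; sellers' price rises by Ps − P* = 111 − 97 = 14.
So producers capture 14/23 = 14/23 of each unit of subsidy.

Producer share = 14/23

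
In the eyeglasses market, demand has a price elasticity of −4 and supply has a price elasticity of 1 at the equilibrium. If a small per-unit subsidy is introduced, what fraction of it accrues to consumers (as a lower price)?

Consumer share = 0.2

For a small subsidy around the equilibrium, the benefit split depends on the relative slopes, which at a point are proportional to the elasticities.
Buyer share = εs/(εs + |εd|) = 1/(1 + 4) = 0.2; seller share = |εd|/(εs + |εd|) = 0.8.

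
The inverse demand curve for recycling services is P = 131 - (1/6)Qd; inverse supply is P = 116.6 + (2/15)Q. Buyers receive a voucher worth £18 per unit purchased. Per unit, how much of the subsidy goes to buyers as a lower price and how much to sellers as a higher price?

Pre-subsidy: 131 - (1/6)Q = 116.6 + (2/15)Q gives Q* = 48 and P* = 123.
With the rebate, buyers effectively pay Pb = Ps − 18, where Ps is the price sellers receive.
On the curves, Pb = 131 - (1/6)Q and Ps = 116.6 + (2/15)Q; the wedge Ps − Pb = 18 gives 116.6 + (2/15)Q − (131 - (1/6)Q) = 18, so Q' = 108.
Then Pb = 131 − (1/6)·108 = 113 and Ps = 116.6 + (2/15)·108 = 131.
Buyers' price falls by P* − Pb = 123 − 113 = 10; sellers' price rises by Ps − P* = 131 − 123 = 8.

Buyers gain £10 per unit; sellers gain £8 per unit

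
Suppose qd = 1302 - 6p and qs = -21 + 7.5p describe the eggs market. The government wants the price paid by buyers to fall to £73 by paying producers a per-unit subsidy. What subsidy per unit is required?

Required subsidy s = £45 per unit

At a buyer price of 73, quantity demanded is 1302 − 6·73 = 864.
Sellers supply 864 only when they receive ps with -21 + 7.5·ps = 864, i.e. ps = 118.
s = ps − pb = 118 − 73 = 45.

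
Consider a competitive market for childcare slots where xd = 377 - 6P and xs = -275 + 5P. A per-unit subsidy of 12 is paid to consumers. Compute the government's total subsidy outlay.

Government cost = 7140/11

Pre-subsidy: 377 - 6P = -275 + 5P gives P* = 652/11, x* = 235/11.
With the rebate, buyers effectively pay Pb = Ps − 12, where Ps is the price sellers receive.
Demand in terms of Ps becomes xd = 377 − 6(Ps − 12) = 449 - 6Ps. Setting this equal to supply: 449 - 6Ps = -275 + 5Ps, so Ps = 724/11.
Buyers pay Pb = 724/11 − 12 = 592/11; x' = -275 + 5·(724/11) = 595/11.
Government outlay = subsidy × quantity = 12 × 595/11 = 7140/11.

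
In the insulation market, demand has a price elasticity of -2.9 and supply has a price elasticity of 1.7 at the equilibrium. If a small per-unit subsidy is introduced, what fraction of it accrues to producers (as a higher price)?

Producer share = 29/46

For a small subsidy around the equilibrium, the benefit split depends on the relative slopes, which at a point are proportional to the elasticities.
Buyer share = εs/(εs + |εd|) = 1.7/(1.7 + 2.9) = 17/46; seller share = |εd|/(εs + |εd|) = 29/46.
So producers capture 29/46 of the subsidy.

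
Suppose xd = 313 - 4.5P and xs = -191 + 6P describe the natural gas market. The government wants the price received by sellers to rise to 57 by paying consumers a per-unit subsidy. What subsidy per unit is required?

Required subsidy s = 21 per unit

At a seller price of 57, quantity supplied is -191 + 6·57 = 151.
Buyers absorb 151 only when they pay Pb with 313 − 4.5·Pb = 151, i.e. Pb = 36.
s = Ps − Pb = 57 − 36 = 21.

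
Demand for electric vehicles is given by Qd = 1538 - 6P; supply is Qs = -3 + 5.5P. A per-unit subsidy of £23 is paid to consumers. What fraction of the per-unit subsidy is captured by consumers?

Pre-subsidy: 1538 - 6P = -3 + 5.5P gives P* = 134, Q* = 734.
With the rebate, buyers effectively pay Pb = Ps − 23, where Ps is the price sellers receive.
Demand in terms of Ps becomes Qd = 1538 − 6(Ps − 23) = 1676 - 6Ps. Setting this equal to supply: 1676 - 6Ps = -3 + 5.5Ps, so Ps = 146.
Buyers pay Pb = 146 − 23 = 123; Q' = -3 + 5.5·146 = 800.
Buyers' price falls by P* − Pb = 134 − 123 = 11; sellers' price rises by Ps − P* = 146 − 134 = 12.
So consumers capture 11/23 = 11/23 of each unit of subsidy.

Consumer share = 11/23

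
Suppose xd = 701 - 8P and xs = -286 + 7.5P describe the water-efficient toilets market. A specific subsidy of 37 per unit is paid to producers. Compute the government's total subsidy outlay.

Government cost = 384023/31

Pre-subsidy: 701 - 8P = -286 + 7.5P gives P* = 1974/31, x* = 5939/31.
With the subsidy, sellers receive Ps = Pb + 37 for each unit, where Pb is the price buyers pay.
Supply in terms of Pb becomes xs = -286 + 7.5(Pb + 37) = -8.5 + 7.5Pb. Setting this equal to demand: 701 - 8Pb = -8.5 + 7.5Pb, so Pb = 1419/31.
Sellers receive Ps = 1419/31 + 37 = 2566/31; x' = 701 − 8·(1419/31) = 10379/31.
Government outlay = subsidy × quantity = 37 × 10379/31 = 384023/31.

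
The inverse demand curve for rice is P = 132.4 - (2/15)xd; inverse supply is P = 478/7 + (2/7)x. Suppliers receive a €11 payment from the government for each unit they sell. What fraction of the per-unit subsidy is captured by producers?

Pre-subsidy: 132.4 - (2/15)x = 478/7 + (2/7)x gives x* = 153 and P* = 112.
With the subsidy, sellers receive Ps = Pb + 11 for each unit, where Pb is the price buyers pay.
On the curves, Pb = 132.4 - (2/15)x and Ps = 478/7 + (2/7)x; the wedge Ps − Pb = 11 gives 478/7 + (2/7)x − (132.4 - (2/15)x) = 11, so x' = 179.25.
Then Pb = 132.4 − (2/15)·179.25 = 108.5 and Ps = 478/7 + (2/7)·179.25 = 119.5.
Buyers' price falls by P* − Pb = 112 − 108.5 = 3.5; sellers' price rises by Ps − P* = 119.5 − 112 = 7.5.
So producers capture 7.5/11 = 15/22 of each unit of subsidy.

Producer share = 15/22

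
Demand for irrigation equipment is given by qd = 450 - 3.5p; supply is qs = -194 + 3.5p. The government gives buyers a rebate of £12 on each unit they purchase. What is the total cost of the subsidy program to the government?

Pre-subsidy: 450 - 3.5p = -194 + 3.5p gives p* = 92, q* = 128.
With the rebate, buyers effectively pay pb = ps − 12, where ps is the price sellers receive.
Demand in terms of ps becomes qd = 450 − 3.5(ps − 12) = 492 - 3.5ps. Setting this equal to supply: 492 - 3.5ps = -194 + 3.5ps, so ps = 98.
Buyers pay pb = 98 − 12 = 86; q' = -194 + 3.5·98 = 149.
Government outlay = subsidy × quantity = 12 × 149 = 1788.

Government cost = £1788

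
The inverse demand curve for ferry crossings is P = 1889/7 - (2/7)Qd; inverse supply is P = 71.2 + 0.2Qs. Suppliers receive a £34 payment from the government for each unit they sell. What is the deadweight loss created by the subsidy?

Pre-subsidy: 1889/7 - (2/7)Q = 71.2 + 0.2Q gives Q* = 409 and P* = 153.
With the subsidy, sellers receive Ps = Pb + 34 for each unit, where Pb is the price buyers pay.
On the curves, Pb = 1889/7 - (2/7)Q and Ps = 71.2 + 0.2Q; the wedge Ps − Pb = 34 gives 71.2 + 0.2Q − (1889/7 - (2/7)Q) = 34, so Q' = 479.
Then Pb = 1889/7 − (2/7)·479 = 133 and Ps = 71.2 + 0.2·479 = 167.
The subsidy expands output by 479 − 409 = 70 past the efficient level; on those units the gap between marginal cost and willingness to pay runs from 0 up to 34.
DWL = ½ × 34 × 70 = 1190.

Deadweight loss = £1190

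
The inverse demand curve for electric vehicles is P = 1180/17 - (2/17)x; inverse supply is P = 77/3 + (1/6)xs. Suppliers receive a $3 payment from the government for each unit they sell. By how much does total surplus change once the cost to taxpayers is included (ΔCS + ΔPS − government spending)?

Net change in total surplus = -459/29

Pre-subsidy: 1180/17 - (2/17)x = 77/3 + (1/6)x gives x* = 4462/29 and P* = 1488/29.
With the subsidy, sellers receive Ps = Pb + 3 for each unit, where Pb is the price buyers pay.
On the curves, Pb = 1180/17 - (2/17)x and Ps = 77/3 + (1/6)x; the wedge Ps − Pb = 3 gives 77/3 + (1/6)x − (1180/17 - (2/17)x) = 3, so x' = 4768/29.
Then Pb = 1180/17 − (2/17)·(4768/29) = 1452/29 and Ps = 77/3 + (1/6)·(4768/29) = 1539/29.
ΔCS = ½(4462/29 + 4768/29)(1488/29 − 1452/29) = 166140/841; ΔPS = ½(4462/29 + 4768/29)(1539/29 − 1488/29) = 235365/841.
Government spending = 3 × 4768/29 = 14304/29.
Net change = 166140/841 + 235365/841 − 14304/29 = -459/29. The loss equals the DWL triangle ½·3·306/29.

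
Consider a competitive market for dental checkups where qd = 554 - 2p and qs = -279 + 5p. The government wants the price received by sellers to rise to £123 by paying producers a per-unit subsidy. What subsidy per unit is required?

At a seller price of 123, quantity supplied is -279 + 5·123 = 336.
Buyers absorb 336 only when they pay pb with 554 − 2·pb = 336, i.e. pb = 109.
s = ps − pb = 123 − 109 = 14.

Required subsidy s = £14 per unit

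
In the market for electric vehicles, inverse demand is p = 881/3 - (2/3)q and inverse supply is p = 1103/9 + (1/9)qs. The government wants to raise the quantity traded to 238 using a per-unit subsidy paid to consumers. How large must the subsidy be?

At q = 238, from the demand curve buyers pay pb = 881/3 − (2/3)·238 = 135; from the supply curve sellers need ps = 1103/9 + (1/9)·238 = 149.
The subsidy must fill the gap: s = ps − pb = 149 − 135 = 14.

Required subsidy s = 14 per unit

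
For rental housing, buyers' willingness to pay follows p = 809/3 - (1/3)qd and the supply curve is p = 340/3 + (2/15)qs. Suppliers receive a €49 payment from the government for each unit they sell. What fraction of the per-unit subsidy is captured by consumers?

Consumer share = 5/7

Pre-subsidy: 809/3 - (1/3)q = 340/3 + (2/15)q gives q* = 335 and p* = 158.
With the subsidy, sellers receive ps = pb + 49 for each unit, where pb is the price buyers pay.
On the curves, pb = 809/3 - (1/3)q and ps = 340/3 + (2/15)q; the wedge ps − pb = 49 gives 340/3 + (2/15)q − (809/3 - (1/3)q) = 49, so q' = 440.
Then pb = 809/3 − (1/3)·440 = 123 and ps = 340/3 + (2/15)·440 = 172.
Buyers' price falls by p* − pb = 158 − 123 = 35; sellers' price rises by ps − p* = 172 − 158 = 14.
So consumers capture 35/49 = 5/7 of each unit of subsidy.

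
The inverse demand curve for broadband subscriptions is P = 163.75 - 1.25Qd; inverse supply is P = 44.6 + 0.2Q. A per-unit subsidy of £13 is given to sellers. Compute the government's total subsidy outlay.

Government cost = 34359/29

Pre-subsidy: 163.75 - 1.25Q = 44.6 + 0.2Q gives Q* = 2383/29 and P* = 1770/29.
With the subsidy, sellers receive Ps = Pb + 13 for each unit, where Pb is the price buyers pay.
On the curves, Pb = 163.75 - 1.25Q and Ps = 44.6 + 0.2Q; the wedge Ps − Pb = 13 gives 44.6 + 0.2Q − (163.75 - 1.25Q) = 13, so Q' = 2643/29.
Then Pb = 163.75 − 1.25·(2643/29) = 1445/29 and Ps = 44.6 + 0.2·(2643/29) = 1822/29.
Government outlay = subsidy × quantity = 13 × 2643/29 = 34359/29.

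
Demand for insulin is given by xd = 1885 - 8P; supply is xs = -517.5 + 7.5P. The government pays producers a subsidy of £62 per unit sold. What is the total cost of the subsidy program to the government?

Government cost = £54870

Pre-subsidy: 1885 - 8P = -517.5 + 7.5P gives P* = 155, x* = 645.
With the subsidy, sellers receive Ps = Pb + 62 for each unit, where Pb is the price buyers pay.
Supply in terms of Pb becomes xs = -517.5 + 7.5(Pb + 62) = -52.5 + 7.5Pb. Setting this equal to demand: 1885 - 8Pb = -52.5 + 7.5Pb, so Pb = 125.
Sellers receive Ps = 125 + 62 = 187; x' = 1885 − 8·125 = 885.
Government outlay = subsidy × quantity = 62 × 885 = 54870.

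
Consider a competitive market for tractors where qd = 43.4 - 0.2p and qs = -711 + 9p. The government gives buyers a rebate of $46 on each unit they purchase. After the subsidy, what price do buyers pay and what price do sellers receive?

Pre-subsidy: 43.4 - 0.2p = -711 + 9p gives p* = 82, q* = 27.
With the rebate, buyers effectively pay pb = ps − 46, where ps is the price sellers receive.
Demand in terms of ps becomes qd = 43.4 − 0.2(ps − 46) = 52.6 - 0.2ps. Setting this equal to supply: 52.6 - 0.2ps = -711 + 9ps, so ps = 83.
Buyers pay pb = 83 − 46 = 37; q' = -711 + 9·83 = 36.

Buyers pay $37; sellers receive $83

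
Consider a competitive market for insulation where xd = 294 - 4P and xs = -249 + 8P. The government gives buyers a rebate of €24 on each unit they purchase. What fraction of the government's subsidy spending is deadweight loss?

DWL / government spending = 32/177

Pre-subsidy: 294 - 4P = -249 + 8P gives P* = 45.25, x* = 113.
With the rebate, buyers effectively pay Pb = Ps − 24, where Ps is the price sellers receive.
Demand in terms of Ps becomes xd = 294 − 4(Ps − 24) = 390 - 4Ps. Setting this equal to supply: 390 - 4Ps = -249 + 8Ps, so Ps = 53.25.
Buyers pay Pb = 53.25 − 24 = 29.25; x' = -249 + 8·53.25 = 177.
ΔCS = ½(113 + 177)(45.25 − 29.25) = 2320; ΔPS = ½(113 + 177)(53.25 − 45.25) = 1160.
Government spending = 24 × 177 = 4248.
DWL = ½ × 24 × (177 − 113) = 768; fraction = 768 / 4248 = 32/177.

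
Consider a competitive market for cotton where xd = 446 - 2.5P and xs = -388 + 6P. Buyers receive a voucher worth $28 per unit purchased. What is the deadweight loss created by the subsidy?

Pre-subsidy: 446 - 2.5P = -388 + 6P gives P* = 1668/17, x* = 3412/17.
With the rebate, buyers effectively pay Pb = Ps − 28, where Ps is the price sellers receive.
Demand in terms of Ps becomes xd = 446 − 2.5(Ps − 28) = 516 - 2.5Ps. Setting this equal to supply: 516 - 2.5Ps = -388 + 6Ps, so Ps = 1808/17.
Buyers pay Pb = 1808/17 − 28 = 1332/17; x' = -388 + 6·(1808/17) = 4252/17.
The subsidy expands output by 4252/17 − 3412/17 = 840/17 past the efficient level; on those units the gap between marginal cost and willingness to pay runs from 0 up to 28.
DWL = ½ × 28 × 840/17 = 11760/17.

Deadweight loss = 11760/17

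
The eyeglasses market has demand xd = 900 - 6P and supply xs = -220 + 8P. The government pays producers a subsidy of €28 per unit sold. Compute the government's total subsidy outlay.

Pre-subsidy: 900 - 6P = -220 + 8P gives P* = 80, x* = 420.
With the subsidy, sellers receive Ps = Pb + 28 for each unit, where Pb is the price buyers pay.
Supply in terms of Pb becomes xs = -220 + 8(Pb + 28) = 4 + 8Pb. Setting this equal to demand: 900 - 6Pb = 4 + 8Pb, so Pb = 64.
Sellers receive Ps = 64 + 28 = 92; x' = 900 − 6·64 = 516.
Government outlay = subsidy × quantity = 28 × 516 = 14448.

Government cost = €14448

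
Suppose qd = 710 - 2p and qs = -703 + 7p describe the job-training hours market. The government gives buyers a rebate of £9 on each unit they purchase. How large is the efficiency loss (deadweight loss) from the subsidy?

Deadweight loss = £63

Pre-subsidy: 710 - 2p = -703 + 7p gives p* = 157, q* = 396.
With the rebate, buyers effectively pay pb = ps − 9, where ps is the price sellers receive.
Demand in terms of ps becomes qd = 710 − 2(ps − 9) = 728 - 2ps. Setting this equal to supply: 728 - 2ps = -703 + 7ps, so ps = 159.
Buyers pay pb = 159 − 9 = 150; q' = -703 + 7·159 = 410.
The subsidy expands output by 410 − 396 = 14 past the efficient level; on those units the gap between marginal cost and willingness to pay runs from 0 up to 9.
DWL = ½ × 9 × 14 = 63.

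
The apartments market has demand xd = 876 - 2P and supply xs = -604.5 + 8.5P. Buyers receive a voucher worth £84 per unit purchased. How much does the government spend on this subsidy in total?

Pre-subsidy: 876 - 2P = -604.5 + 8.5P gives P* = 141, x* = 594.
With the rebate, buyers effectively pay Pb = Ps − 84, where Ps is the price sellers receive.
Demand in terms of Ps becomes xd = 876 − 2(Ps − 84) = 1044 - 2Ps. Setting this equal to supply: 1044 - 2Ps = -604.5 + 8.5Ps, so Ps = 157.
Buyers pay Pb = 157 − 84 = 73; x' = -604.5 + 8.5·157 = 730.
Government outlay = subsidy × quantity = 84 × 730 = 61320.

Government cost = £61320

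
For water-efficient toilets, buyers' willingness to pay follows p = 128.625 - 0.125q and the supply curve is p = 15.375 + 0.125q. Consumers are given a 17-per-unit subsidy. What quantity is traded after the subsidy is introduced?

q' = 521

Pre-subsidy: 128.625 - 0.125q = 15.375 + 0.125q gives q* = 453 and p* = 72.
With the rebate, buyers effectively pay pb = ps − 17, where ps is the price sellers receive.
On the curves, pb = 128.625 - 0.125q and ps = 15.375 + 0.125q; the wedge ps − pb = 17 gives 15.375 + 0.125q − (128.625 - 0.125q) = 17, so q' = 521.
Then pb = 128.625 − 0.125·521 = 63.5 and ps = 15.375 + 0.125·521 = 80.5.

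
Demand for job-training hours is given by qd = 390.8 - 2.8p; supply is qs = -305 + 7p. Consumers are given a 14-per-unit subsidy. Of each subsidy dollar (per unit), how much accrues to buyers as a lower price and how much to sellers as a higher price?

Pre-subsidy: 390.8 - 2.8p = -305 + 7p gives p* = 71, q* = 192.
With the rebate, buyers effectively pay pb = ps − 14, where ps is the price sellers receive.
Demand in terms of ps becomes qd = 390.8 − 2.8(ps − 14) = 430 - 2.8ps. Setting this equal to supply: 430 - 2.8ps = -305 + 7ps, so ps = 75.
Buyers pay pb = 75 − 14 = 61; q' = -305 + 7·75 = 220.
Buyers' price falls by p* − pb = 71 − 61 = 10; sellers' price rises by ps − p* = 75 − 71 = 4.

Buyers gain 10 per unit; sellers gain 4 per unit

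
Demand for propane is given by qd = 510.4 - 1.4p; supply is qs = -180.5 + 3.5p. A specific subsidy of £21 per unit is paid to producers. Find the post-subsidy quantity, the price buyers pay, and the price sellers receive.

q' = 334; buyers pay £126; sellers receive £147

Pre-subsidy: 510.4 - 1.4p = -180.5 + 3.5p gives p* = 141, q* = 313.
With the subsidy, sellers receive ps = pb + 21 for each unit, where pb is the price buyers pay.
Supply in terms of pb becomes qs = -180.5 + 3.5(pb + 21) = -107 + 3.5pb. Setting this equal to demand: 510.4 - 1.4pb = -107 + 3.5pb, so pb = 126.
Sellers receive ps = 126 + 21 = 147; q' = 510.4 − 1.4·126 = 334.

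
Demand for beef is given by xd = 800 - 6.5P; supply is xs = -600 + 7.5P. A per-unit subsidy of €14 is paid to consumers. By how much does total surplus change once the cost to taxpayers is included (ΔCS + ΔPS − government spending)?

Pre-subsidy: 800 - 6.5P = -600 + 7.5P gives P* = 100, x* = 150.
With the rebate, buyers effectively pay Pb = Ps − 14, where Ps is the price sellers receive.
Demand in terms of Ps becomes xd = 800 − 6.5(Ps − 14) = 891 - 6.5Ps. Setting this equal to supply: 891 - 6.5Ps = -600 + 7.5Ps, so Ps = 106.5.
Buyers pay Pb = 106.5 − 14 = 92.5; x' = -600 + 7.5·106.5 = 198.75.
ΔCS = ½(150 + 198.75)(100 − 92.5) = 1307.8125; ΔPS = ½(150 + 198.75)(106.5 − 100) = 1133.4375.
Government spending = 14 × 198.75 = 2782.5.
Net change = 1307.8125 + 1133.4375 − 2782.5 = -341.25. The loss equals the DWL triangle ½·14·48.75.

Net change in total surplus = -€341.25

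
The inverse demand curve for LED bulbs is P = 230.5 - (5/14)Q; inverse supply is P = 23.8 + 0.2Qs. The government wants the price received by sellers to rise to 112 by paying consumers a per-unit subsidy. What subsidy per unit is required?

At a seller price of 112, quantity supplied is -119 + 5·112 = 441.
Buyers absorb 441 only when they pay Pb = 230.5 − (5/14)·441 = 73.
s = Ps − Pb = 112 − 73 = 39.

Required subsidy s = 39 per unit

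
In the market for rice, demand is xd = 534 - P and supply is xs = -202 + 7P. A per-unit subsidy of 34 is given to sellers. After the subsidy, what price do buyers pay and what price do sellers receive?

Buyers pay 62.25; sellers receive 96.25

Pre-subsidy: 534 - P = -202 + 7P gives P* = 92, x* = 442.
With the subsidy, sellers receive Ps = Pb + 34 for each unit, where Pb is the price buyers pay.
Supply in terms of Pb becomes xs = -202 + 7(Pb + 34) = 36 + 7Pb. Setting this equal to demand: 534 - Pb = 36 + 7Pb, so Pb = 62.25.
Sellers receive Ps = 62.25 + 34 = 96.25; x' = 534 − 1·62.25 = 471.75.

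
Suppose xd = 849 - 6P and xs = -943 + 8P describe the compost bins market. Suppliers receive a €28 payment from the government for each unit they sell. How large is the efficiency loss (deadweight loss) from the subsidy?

Pre-subsidy: 849 - 6P = -943 + 8P gives P* = 128, x* = 81.
With the subsidy, sellers receive Ps = Pb + 28 for each unit, where Pb is the price buyers pay.
Supply in terms of Pb becomes xs = -943 + 8(Pb + 28) = -719 + 8Pb. Setting this equal to demand: 849 - 6Pb = -719 + 8Pb, so Pb = 112.
Sellers receive Ps = 112 + 28 = 140; x' = 849 − 6·112 = 177.
The subsidy expands output by 177 − 81 = 96 past the efficient level; on those units the gap between marginal cost and willingness to pay runs from 0 up to 28.
DWL = ½ × 28 × 96 = 1344.

Deadweight loss = €1344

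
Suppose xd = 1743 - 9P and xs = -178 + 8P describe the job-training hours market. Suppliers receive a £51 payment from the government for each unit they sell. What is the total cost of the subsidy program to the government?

Pre-subsidy: 1743 - 9P = -178 + 8P gives P* = 113, x* = 726.
With the subsidy, sellers receive Ps = Pb + 51 for each unit, where Pb is the price buyers pay.
Supply in terms of Pb becomes xs = -178 + 8(Pb + 51) = 230 + 8Pb. Setting this equal to demand: 1743 - 9Pb = 230 + 8Pb, so Pb = 89.
Sellers receive Ps = 89 + 51 = 140; x' = 1743 − 9·89 = 942.
Government outlay = subsidy × quantity = 51 × 942 = 48042.

Government cost = £48042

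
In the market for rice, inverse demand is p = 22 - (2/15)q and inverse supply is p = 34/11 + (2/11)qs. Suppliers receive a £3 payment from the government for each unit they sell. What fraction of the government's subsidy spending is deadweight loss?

DWL / government spending = 33/482

Pre-subsidy: 22 - (2/15)q = 34/11 + (2/11)q gives q* = 60 and p* = 14.
With the subsidy, sellers receive ps = pb + 3 for each unit, where pb is the price buyers pay.
On the curves, pb = 22 - (2/15)q and ps = 34/11 + (2/11)q; the wedge ps − pb = 3 gives 34/11 + (2/11)q − (22 - (2/15)q) = 3, so q' = 3615/52.
Then pb = 22 − (2/15)·(3615/52) = 331/26 and ps = 34/11 + (2/11)·(3615/52) = 409/26.
ΔCS = ½(60 + 3615/52)(14 − 331/26) = 222255/2704; ΔPS = ½(60 + 3615/52)(409/26 − 14) = 303075/2704.
Government spending = 3 × 3615/52 = 10845/52.
DWL = ½ × 3 × (3615/52 − 60) = 1485/104; fraction = (1485/104) / (10845/52) = 33/482.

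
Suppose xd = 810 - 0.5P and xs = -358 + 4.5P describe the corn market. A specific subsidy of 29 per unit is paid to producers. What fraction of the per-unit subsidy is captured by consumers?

Consumer share = 0.9

Pre-subsidy: 810 - 0.5P = -358 + 4.5P gives P* = 233.6, x* = 693.2.
With the subsidy, sellers receive Ps = Pb + 29 for each unit, where Pb is the price buyers pay.
Supply in terms of Pb becomes xs = -358 + 4.5(Pb + 29) = -227.5 + 4.5Pb. Setting this equal to demand: 810 - 0.5Pb = -227.5 + 4.5Pb, so Pb = 207.5.
Sellers receive Ps = 207.5 + 29 = 236.5; x' = 810 − 0.5·207.5 = 706.25.
Buyers' price falls by P* − Pb = 233.6 − 207.5 = 26.1; sellers' price rises by Ps − P* = 236.5 − 233.6 = 2.9.
So consumers capture 26.1/29 = 0.9 of each unit of subsidy.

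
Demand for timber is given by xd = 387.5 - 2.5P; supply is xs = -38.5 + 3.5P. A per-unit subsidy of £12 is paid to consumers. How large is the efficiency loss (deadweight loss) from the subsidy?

Deadweight loss = £105

Pre-subsidy: 387.5 - 2.5P = -38.5 + 3.5P gives P* = 71, x* = 210.
With the rebate, buyers effectively pay Pb = Ps − 12, where Ps is the price sellers receive.
Demand in terms of Ps becomes xd = 387.5 − 2.5(Ps − 12) = 417.5 - 2.5Ps. Setting this equal to supply: 417.5 - 2.5Ps = -38.5 + 3.5Ps, so Ps = 76.
Buyers pay Pb = 76 − 12 = 64; x' = -38.5 + 3.5·76 = 227.5.
The subsidy expands output by 227.5 − 210 = 17.5 past the efficient level; on those units the gap between marginal cost and willingness to pay runs from 0 up to 12.
DWL = ½ × 12 × 17.5 = 105.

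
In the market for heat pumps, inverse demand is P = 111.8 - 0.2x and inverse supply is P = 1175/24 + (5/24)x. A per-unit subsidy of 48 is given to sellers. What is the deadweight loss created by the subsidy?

Pre-subsidy: 111.8 - 0.2x = 1175/24 + (5/24)x gives x* = 7541/49 and P* = 3970/49.
With the subsidy, sellers receive Ps = Pb + 48 for each unit, where Pb is the price buyers pay.
On the curves, Pb = 111.8 - 0.2x and Ps = 1175/24 + (5/24)x; the wedge Ps − Pb = 48 gives 1175/24 + (5/24)x − (111.8 - 0.2x) = 48, so x' = 13301/49.
Then Pb = 111.8 − 0.2·(13301/49) = 2818/49 and Ps = 1175/24 + (5/24)·(13301/49) = 5170/49.
The subsidy expands output by 13301/49 − 7541/49 = 5760/49 past the efficient level; on those units the gap between marginal cost and willingness to pay runs from 0 up to 48.
DWL = ½ × 48 × 5760/49 = 138240/49.

Deadweight loss = 138240/49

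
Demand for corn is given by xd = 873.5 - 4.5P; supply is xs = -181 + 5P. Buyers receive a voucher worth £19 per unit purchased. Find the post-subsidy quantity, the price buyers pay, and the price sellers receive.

x' = 419; buyers pay £101; sellers receive £120

Pre-subsidy: 873.5 - 4.5P = -181 + 5P gives P* = 111, x* = 374.
With the rebate, buyers effectively pay Pb = Ps − 19, where Ps is the price sellers receive.
Demand in terms of Ps becomes xd = 873.5 − 4.5(Ps − 19) = 959 - 4.5Ps. Setting this equal to supply: 959 - 4.5Ps = -181 + 5Ps, so Ps = 120.
Buyers pay Pb = 120 − 19 = 101; x' = -181 + 5·120 = 419.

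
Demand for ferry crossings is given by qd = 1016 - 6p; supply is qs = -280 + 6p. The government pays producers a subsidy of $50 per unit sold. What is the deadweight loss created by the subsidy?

Deadweight loss = $3750

Pre-subsidy: 1016 - 6p = -280 + 6p gives p* = 108, q* = 368.
With the subsidy, sellers receive ps = pb + 50 for each unit, where pb is the price buyers pay.
Supply in terms of pb becomes qs = -280 + 6(pb + 50) = 20 + 6pb. Setting this equal to demand: 1016 - 6pb = 20 + 6pb, so pb = 83.
Sellers receive ps = 83 + 50 = 133; q' = 1016 − 6·83 = 518.
The subsidy expands output by 518 − 368 = 150 past the efficient level; on those units the gap between marginal cost and willingness to pay runs from 0 up to 50.
DWL = ½ × 50 × 150 = 3750.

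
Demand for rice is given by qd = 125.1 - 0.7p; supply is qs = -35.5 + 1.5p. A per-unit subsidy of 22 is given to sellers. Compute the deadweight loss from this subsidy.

Deadweight loss = 115.5

Pre-subsidy: 125.1 - 0.7p = -35.5 + 1.5p gives p* = 73, q* = 74.
With the subsidy, sellers receive ps = pb + 22 for each unit, where pb is the price buyers pay.
Supply in terms of pb becomes qs = -35.5 + 1.5(pb + 22) = -2.5 + 1.5pb. Setting this equal to demand: 125.1 - 0.7pb = -2.5 + 1.5pb, so pb = 58.
Sellers receive ps = 58 + 22 = 80; q' = 125.1 − 0.7·58 = 84.5.
The subsidy expands output by 84.5 − 74 = 10.5 past the efficient level; on those units the gap between marginal cost and willingness to pay runs from 0 up to 22.
DWL = ½ × 22 × 10.5 = 115.5.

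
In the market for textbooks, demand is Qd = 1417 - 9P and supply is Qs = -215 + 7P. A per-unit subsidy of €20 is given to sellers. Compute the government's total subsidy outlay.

Pre-subsidy: 1417 - 9P = -215 + 7P gives P* = 102, Q* = 499.
With the subsidy, sellers receive Ps = Pb + 20 for each unit, where Pb is the price buyers pay.
Supply in terms of Pb becomes Qs = -215 + 7(Pb + 20) = -75 + 7Pb. Setting this equal to demand: 1417 - 9Pb = -75 + 7Pb, so Pb = 93.25.
Sellers receive Ps = 93.25 + 20 = 113.25; Q' = 1417 − 9·93.25 = 577.75.
Government outlay = subsidy × quantity = 20 × 577.75 = 11555.

Government cost = €11555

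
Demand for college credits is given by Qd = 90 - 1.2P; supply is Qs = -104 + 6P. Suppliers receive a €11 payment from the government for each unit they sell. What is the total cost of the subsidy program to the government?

Government cost = 2266/3

Pre-subsidy: 90 - 1.2P = -104 + 6P gives P* = 485/18, Q* = 173/3.
With the subsidy, sellers receive Ps = Pb + 11 for each unit, where Pb is the price buyers pay.
Supply in terms of Pb becomes Qs = -104 + 6(Pb + 11) = -38 + 6Pb. Setting this equal to demand: 90 - 1.2Pb = -38 + 6Pb, so Pb = 160/9.
Sellers receive Ps = 160/9 + 11 = 259/9; Q' = 90 − 1.2·(160/9) = 206/3.
Government outlay = subsidy × quantity = 11 × 206/3 = 2266/3.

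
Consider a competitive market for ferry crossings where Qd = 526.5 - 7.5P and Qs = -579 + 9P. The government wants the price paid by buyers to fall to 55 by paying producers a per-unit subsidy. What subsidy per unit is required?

At a buyer price of 55, quantity demanded is 526.5 − 7.5·55 = 114.
Sellers supply 114 only when they receive Ps with -579 + 9·Ps = 114, i.e. Ps = 77.
s = Ps − Pb = 77 − 55 = 22.

Required subsidy s = 22 per unit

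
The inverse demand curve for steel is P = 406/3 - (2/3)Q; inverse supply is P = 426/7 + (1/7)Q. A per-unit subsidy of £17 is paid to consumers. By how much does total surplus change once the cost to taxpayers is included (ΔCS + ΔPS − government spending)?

Pre-subsidy: 406/3 - (2/3)Q = 426/7 + (1/7)Q gives Q* = 92 and P* = 74.
With the rebate, buyers effectively pay Pb = Ps − 17, where Ps is the price sellers receive.
On the curves, Pb = 406/3 - (2/3)Q and Ps = 426/7 + (1/7)Q; the wedge Ps − Pb = 17 gives 426/7 + (1/7)Q − (406/3 - (2/3)Q) = 17, so Q' = 113.
Then Pb = 406/3 − (2/3)·113 = 60 and Ps = 426/7 + (1/7)·113 = 77.
ΔCS = ½(92 + 113)(74 − 60) = 1435; ΔPS = ½(92 + 113)(77 − 74) = 307.5.
Government spending = 17 × 113 = 1921.
Net change = 1435 + 307.5 − 1921 = -178.5. The loss equals the DWL triangle ½·17·21.

Net change in total surplus = -£178.5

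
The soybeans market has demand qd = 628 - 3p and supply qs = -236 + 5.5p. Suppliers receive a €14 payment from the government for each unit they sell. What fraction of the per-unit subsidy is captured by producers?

Producer share = 6/17

Pre-subsidy: 628 - 3p = -236 + 5.5p gives p* = 1728/17, q* = 5492/17.
With the subsidy, sellers receive ps = pb + 14 for each unit, where pb is the price buyers pay.
Supply in terms of pb becomes qs = -236 + 5.5(pb + 14) = -159 + 5.5pb. Setting this equal to demand: 628 - 3pb = -159 + 5.5pb, so pb = 1574/17.
Sellers receive ps = 1574/17 + 14 = 1812/17; q' = 628 − 3·(1574/17) = 5954/17.
Buyers' price falls by p* − pb = 1728/17 − 1574/17 = 154/17; sellers' price rises by ps − p* = 1812/17 − 1728/17 = 84/17.
So producers capture (84/17)/14 = 6/17 of each unit of subsidy.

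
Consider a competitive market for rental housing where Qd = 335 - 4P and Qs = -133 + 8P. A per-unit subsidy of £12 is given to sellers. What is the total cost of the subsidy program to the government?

Government cost = £2532

Pre-subsidy: 335 - 4P = -133 + 8P gives P* = 39, Q* = 179.
With the subsidy, sellers receive Ps = Pb + 12 for each unit, where Pb is the price buyers pay.
Supply in terms of Pb becomes Qs = -133 + 8(Pb + 12) = -37 + 8Pb. Setting this equal to demand: 335 - 4Pb = -37 + 8Pb, so Pb = 31.
Sellers receive Ps = 31 + 12 = 43; Q' = 335 − 4·31 = 211.
Government outlay = subsidy × quantity = 12 × 211 = 2532.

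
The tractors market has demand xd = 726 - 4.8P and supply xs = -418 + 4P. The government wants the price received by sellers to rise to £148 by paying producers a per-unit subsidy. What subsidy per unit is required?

At a seller price of 148, quantity supplied is -418 + 4·148 = 174.
Buyers absorb 174 only when they pay Pb with 726 − 4.8·Pb = 174, i.e. Pb = 115.
s = Ps − Pb = 148 − 115 = 33.

Required subsidy s = £33 per unit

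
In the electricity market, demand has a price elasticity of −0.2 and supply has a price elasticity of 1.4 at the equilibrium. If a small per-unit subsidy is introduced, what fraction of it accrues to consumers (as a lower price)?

For a small subsidy around the equilibrium, the benefit split depends on the relative slopes, which at a point are proportional to the elasticities.
Buyer share = εs/(εs + |εd|) = 1.4/(1.4 + 0.2) = 0.875; seller share = |εd|/(εs + |εd|) = 0.125.

Consumer share = 0.875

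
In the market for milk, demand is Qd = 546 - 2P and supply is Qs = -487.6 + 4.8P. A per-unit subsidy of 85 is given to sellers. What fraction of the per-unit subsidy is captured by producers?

Pre-subsidy: 546 - 2P = -487.6 + 4.8P gives P* = 152, Q* = 242.
With the subsidy, sellers receive Ps = Pb + 85 for each unit, where Pb is the price buyers pay.
Supply in terms of Pb becomes Qs = -487.6 + 4.8(Pb + 85) = -79.6 + 4.8Pb. Setting this equal to demand: 546 - 2Pb = -79.6 + 4.8Pb, so Pb = 92.
Sellers receive Ps = 92 + 85 = 177; Q' = 546 − 2·92 = 362.
Buyers' price falls by P* − Pb = 152 − 92 = 60; sellers' price rises by Ps − P* = 177 − 152 = 25.
So producers capture 25/85 = 5/17 of each unit of subsidy.

Producer share = 5/17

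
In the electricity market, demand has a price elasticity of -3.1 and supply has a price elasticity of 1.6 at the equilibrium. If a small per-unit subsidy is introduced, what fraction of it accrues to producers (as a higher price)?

Producer share = 31/47

For a small subsidy around the equilibrium, the benefit split depends on the relative slopes, which at a point are proportional to the elasticities.
Buyer share = εs/(εs + |εd|) = 1.6/(1.6 + 3.1) = 16/47; seller share = |εd|/(εs + |εd|) = 31/47.
So producers capture 31/47 of the subsidy.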